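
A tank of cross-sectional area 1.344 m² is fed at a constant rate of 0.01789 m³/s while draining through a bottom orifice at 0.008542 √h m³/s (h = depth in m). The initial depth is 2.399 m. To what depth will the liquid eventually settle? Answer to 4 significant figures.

4.386 m

Accumulation of liquid (constant cross-section A): A dh/dt = Q_in − 0.008542 √h. At steady state dh/dt = 0:
Q_in = 0.008542 √h_ss ⇒ √h_ss = 0.01789/0.008542 = 2.09436.
h_ss = 2.09436² = 4.38633 m. (Since h₀ = 2.399 m < h_ss, the level will rise toward this value.)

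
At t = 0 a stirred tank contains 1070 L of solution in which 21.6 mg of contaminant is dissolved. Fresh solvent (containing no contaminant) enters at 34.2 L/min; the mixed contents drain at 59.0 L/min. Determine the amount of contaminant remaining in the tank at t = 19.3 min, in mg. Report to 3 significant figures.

5.27 mg

Total volume: dV/dt = Q_in − Q_out = -24.800 L/min, so V(t) = 1070 − 24.800 t and V(19.3) = 591.36 L.
No contaminant enters, so dm/dt = −Q_out · (m/V).
Separate: dm/m = −Q_out dt/V(t) ⇒ ln(m/m₀) = −(Q_out/(Q_in−Q_out)) ln(V/V₀).
m = m₀ (V₀/V)^(Q_out/(Q_in−Q_out)) = 21.6 × (1070/591.36)^(-2.3790) = 5.2696 mg.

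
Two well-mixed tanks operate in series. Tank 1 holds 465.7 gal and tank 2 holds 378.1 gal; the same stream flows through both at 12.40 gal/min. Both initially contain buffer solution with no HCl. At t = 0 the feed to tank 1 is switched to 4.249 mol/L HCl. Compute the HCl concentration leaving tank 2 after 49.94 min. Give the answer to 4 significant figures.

1.839 mol/L

Species balance on tank i: dCᵢ/dt = (Cᵢ₋₁ − Cᵢ)/τᵢ with τᵢ = Vᵢ/Q.
τ₁ = 465.7/12.40 = 37.5565 min; τ₂ = 378.1/12.40 = 30.4919 min.
Solving the cascade with C₁(0)=C₂(0)=0 gives C₂(t) = C_in[1 − (τ₁ e^(−t/τ₁) − τ₂ e^(−t/τ₂))/(τ₁ − τ₂)].
At t = 49.94: e^(−t/τ₁) = 0.264548, e^(−t/τ₂) = 0.194405.
C₂ = 4.249·[1 − (37.5565·0.264548 − 30.4919·0.194405)/(7.06452)] = 4.249·0.432700 = 1.83854 mol/L.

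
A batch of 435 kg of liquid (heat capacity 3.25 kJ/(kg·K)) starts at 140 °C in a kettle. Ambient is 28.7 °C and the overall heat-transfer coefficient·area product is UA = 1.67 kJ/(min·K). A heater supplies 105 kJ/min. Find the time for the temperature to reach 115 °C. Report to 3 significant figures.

615 min

Unsteady energy balance on the tank contents: M c_p dT/dt = −UA(T − T_amb) + Q̇.
τ = M c_p/UA = 846.56 min; T_ss = T_amb + Q̇/UA = 28.7 + 105/1.67 = 91.574 °C.
T(t) = T_ss + (T₀ − T_ss)e^(−t/τ); set T = 115:
t = −τ ln[(T − T_ss)/(T₀ − T_ss)] = −846.56 · ln(0.48375) = 614.77 min.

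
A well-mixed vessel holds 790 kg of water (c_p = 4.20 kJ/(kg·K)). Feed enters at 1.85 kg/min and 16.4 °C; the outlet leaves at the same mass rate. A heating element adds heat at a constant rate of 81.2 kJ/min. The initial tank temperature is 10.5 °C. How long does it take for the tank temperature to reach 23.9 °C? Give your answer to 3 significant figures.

731 min

M c_p dT/dt = ṁ c_p (T_in − T) + Q̇.
τ = M/ṁ = 427.03 min; T_ss = T_in + Q̇/(ṁ c_p) = 26.850 °C.
T(t) = T_ss + (T₀ − T_ss) e^(−t/τ). Set T = 23.9:
e^(−t/τ) = (23.9 − 26.850)/(10.5 − 26.850) = 0.18045
t = −427.03 · ln(0.18045) = 731.20 min.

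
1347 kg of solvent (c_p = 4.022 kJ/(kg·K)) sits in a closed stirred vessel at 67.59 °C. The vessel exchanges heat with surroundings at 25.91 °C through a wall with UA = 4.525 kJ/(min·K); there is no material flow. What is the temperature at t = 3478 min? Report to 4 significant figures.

28.19 °C

Energy balance: M c_p dT/dt = −UA(T − T_amb).
dT/dt = (T_ss − T)/τ with T_ss = T_amb = 25.9100 °C, τ = M c_p/UA = 1347·4.022/4.525 = 1197.27 min.
T approaches T_ss exponentially: T(t) = T_ss + (T₀ − T_ss) e^(−t/τ).
T(3478) = 25.9100 + (41.6800)·0.0547516 = 28.1920 °C.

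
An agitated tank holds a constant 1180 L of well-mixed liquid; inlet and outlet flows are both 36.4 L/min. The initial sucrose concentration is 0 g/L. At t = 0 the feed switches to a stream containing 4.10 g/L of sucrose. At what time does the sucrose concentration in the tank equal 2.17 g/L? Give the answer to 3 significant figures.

Transient balance on the dissolved component: V dC/dt = Q(C_in − C), so τ = V/Q = 32.418 min.
C(t) = C_in + (C₀ − C_in) e^(−t/τ). Set C = 2.17 and solve for t:
e^(−t/τ) = (C − C_in)/(C₀ − C_in) = (2.17 − 4.10)/(0 − 4.10) = 0.47073
t = −τ ln(…) = 32.418 × 0.75347 = 24.426 min.

24.4 min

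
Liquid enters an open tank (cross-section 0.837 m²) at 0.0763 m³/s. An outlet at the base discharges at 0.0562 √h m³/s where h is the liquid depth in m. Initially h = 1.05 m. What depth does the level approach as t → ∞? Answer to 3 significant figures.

Volume balance on the tank: A dh/dt = Q_in − 0.0562 √h. At steady state dh/dt = 0:
Q_in = 0.0562 √h_ss ⇒ √h_ss = 0.0763/0.0562 = 1.3577.
h_ss = 1.3577² = 1.8432 m. (Since h₀ = 1.05 m < h_ss, the level will rise toward this value.)

1.84 m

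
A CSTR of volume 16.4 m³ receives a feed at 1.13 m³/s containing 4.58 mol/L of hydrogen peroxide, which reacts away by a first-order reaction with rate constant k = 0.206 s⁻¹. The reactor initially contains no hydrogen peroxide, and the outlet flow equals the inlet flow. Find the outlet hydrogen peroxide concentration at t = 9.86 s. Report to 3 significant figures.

Species balance: V dC/dt = Q C_in − Q C − k V C.
This is linear with rate a = Q/V + k = 0.27490 s⁻¹.
C_ss = Q C_in/(Q + kV) = 1.1479 mol/L; C(t) = C_ss + (C₀ − C_ss) e^(−a t).
C(9.86) = 1.1479 + (-1.1479)·e^(−0.27490·9.86) = 1.1479 + (-1.1479)·0.066501 = 1.0716 mol/L.

1.07 mol/L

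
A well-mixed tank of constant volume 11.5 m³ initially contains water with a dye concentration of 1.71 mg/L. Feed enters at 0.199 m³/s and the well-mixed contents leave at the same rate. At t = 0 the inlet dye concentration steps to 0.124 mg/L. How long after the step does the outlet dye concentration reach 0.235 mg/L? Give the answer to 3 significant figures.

154 s

Species balance: V dC/dt = Q(C_in − C) ⇒ τ = V/Q = 57.789 s.
C(t) = C_in + (C₀ − C_in) e^(−t/τ). Set C = 0.235 and solve for t:
e^(−t/τ) = (C − C_in)/(C₀ − C_in) = (0.235 − 0.124)/(1.71 − 0.124) = 0.069987
t = −τ ln(…) = 57.789 × 2.6594 = 153.69 s.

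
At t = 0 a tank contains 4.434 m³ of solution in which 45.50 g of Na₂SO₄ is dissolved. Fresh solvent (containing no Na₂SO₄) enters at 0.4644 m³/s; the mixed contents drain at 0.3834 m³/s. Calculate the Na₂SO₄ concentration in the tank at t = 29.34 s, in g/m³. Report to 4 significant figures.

0.8762 g/m³

Let m(t) be the amount of Na₂SO₄. Volume: V(t) = V₀ + (Q_in − Q_out) t = 4.434 + 0.0810000 t; V(29.34) = 6.81054 m³.
No Na₂SO₄ enters, so dm/dt = −Q_out · (m/V).
Separate: dm/m = −Q_out dt/V(t) ⇒ ln(m/m₀) = −(Q_out/(Q_in−Q_out)) ln(V/V₀).
m = m₀ (V₀/V)^(Q_out/(Q_in−Q_out)) = 45.50 × (4.434/6.81054)^(4.73333) = 5.96740 g.
C = m/V = 5.96740/6.81054 = 0.876200 g/m³.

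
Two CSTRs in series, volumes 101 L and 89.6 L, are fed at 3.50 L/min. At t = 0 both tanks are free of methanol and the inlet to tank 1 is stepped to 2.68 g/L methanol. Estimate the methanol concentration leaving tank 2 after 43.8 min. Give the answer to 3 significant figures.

Time constants: τᵢ = Vᵢ/Q for each well-mixed tank.
τ₁ = 101/3.50 = 28.857 min; τ₂ = 89.6/3.50 = 25.600 min.
Tank 1: C₁ = C_in(1 − e^(−t/τ₁)). Tank 2 (τ₁ ≠ τ₂): C₂ = C_in[1 − (τ₁ e^(−t/τ₁) − τ₂ e^(−t/τ₂))/(τ₁ − τ₂)].
At t = 43.8: e^(−t/τ₁) = 0.21919, e^(−t/τ₂) = 0.18070.
C₂ = 2.68·[1 − (28.857·0.21919 − 25.600·0.18070)/(3.2571)] = 2.68·0.47827 = 1.2818 g/L.

1.28 g/L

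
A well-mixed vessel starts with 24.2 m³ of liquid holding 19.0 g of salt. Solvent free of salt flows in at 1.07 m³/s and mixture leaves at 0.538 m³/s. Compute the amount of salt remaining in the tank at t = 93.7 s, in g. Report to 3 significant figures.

6.13 g

Total volume: dV/dt = Q_in − Q_out = 0.53200 m³/s, so V(t) = 24.2 + 0.53200 t and V(93.7) = 74.048 m³.
Species balance (pure solvent in): dm/dt = −Q_out · m/V(t).
Separate: dm/m = −Q_out dt/V(t) ⇒ ln(m/m₀) = −(Q_out/(Q_in−Q_out)) ln(V/V₀).
m = m₀ (V₀/V)^(Q_out/(Q_in−Q_out)) = 19.0 × (24.2/74.048)^(1.0113) = 6.1316 g.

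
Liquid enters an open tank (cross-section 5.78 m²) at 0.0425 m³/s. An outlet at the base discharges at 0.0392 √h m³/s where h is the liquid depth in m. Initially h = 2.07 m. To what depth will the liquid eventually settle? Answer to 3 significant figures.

Mass balance (ρ constant): A dh/dt = Q_in − 0.0392 √h. At steady state dh/dt = 0:
Q_in = 0.0392 √h_ss ⇒ √h_ss = 0.0425/0.0392 = 1.0842.
h_ss = 1.0842² = 1.1755 m. (Since h₀ = 2.07 m > h_ss, the level will fall toward this value.)

1.18 m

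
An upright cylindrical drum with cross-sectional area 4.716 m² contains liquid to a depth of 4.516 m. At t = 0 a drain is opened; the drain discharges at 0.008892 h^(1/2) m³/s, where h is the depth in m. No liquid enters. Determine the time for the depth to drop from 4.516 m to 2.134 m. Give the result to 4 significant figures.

With no inflow, A dh/dt = −0.008892 √h.
Separate and integrate: 2(√h − √h₀) = −(0.008892/A) t.
t = 2A(√h₀ − √h)/0.008892 = 2·4.716·(√4.516 − √2.134)/0.008892
  = 9.43200 × (2.12509 − 1.46082) / 0.008892 = 704.607 s.

704.6 s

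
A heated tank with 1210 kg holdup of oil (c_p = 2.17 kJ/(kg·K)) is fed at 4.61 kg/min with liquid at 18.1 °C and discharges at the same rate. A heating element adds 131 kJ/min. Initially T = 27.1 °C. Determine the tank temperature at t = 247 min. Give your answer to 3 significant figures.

29.6 °C

M c_p dT/dt = ṁ c_p (T_in − T) + Q̇.
Rearrange: dT/dt = (T_ss − T)/τ with τ = M/ṁ = 262.47 min and T_ss = T_in + Q̇/(ṁ c_p) = 31.195 °C.
Integrating: T(t) = T_ss + (T₀ − T_ss) e^(−t/τ).
T(247) = 31.195 + (-4.0952)·e^(−247/262.47) = 31.195 + (-4.0952)·0.39022 = 29.597 °C.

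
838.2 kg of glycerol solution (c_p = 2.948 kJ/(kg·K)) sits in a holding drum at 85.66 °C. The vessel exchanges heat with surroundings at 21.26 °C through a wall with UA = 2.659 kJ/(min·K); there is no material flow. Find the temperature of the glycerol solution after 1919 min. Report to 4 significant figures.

29.43 °C

M c_p dT/dt = −UA(T − T_amb).
dT/dt = (T_ss − T)/τ with T_ss = T_amb = 21.2600 °C, τ = M c_p/UA = 838.2·2.948/2.659 = 929.302 min.
Integrating: T(t) = T_ss + (T₀ − T_ss) e^(−t/τ).
T(1919) = 21.2600 + (64.4000)·0.126819 = 29.4272 °C.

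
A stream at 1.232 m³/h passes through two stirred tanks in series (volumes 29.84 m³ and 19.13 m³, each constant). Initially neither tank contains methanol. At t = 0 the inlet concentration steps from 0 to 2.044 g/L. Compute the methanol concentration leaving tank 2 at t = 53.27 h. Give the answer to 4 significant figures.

Time constants: τᵢ = Vᵢ/Q for each well-mixed tank.
τ₁ = 29.84/1.232 = 24.2208 h; τ₂ = 19.13/1.232 = 15.5276 h.
Solving the cascade with C₁(0)=C₂(0)=0 gives C₂(t) = C_in[1 − (τ₁ e^(−t/τ₁) − τ₂ e^(−t/τ₂))/(τ₁ − τ₂)].
At t = 53.27: e^(−t/τ₁) = 0.110875, e^(−t/τ₂) = 0.0323654.
C₂ = 2.044·[1 − (24.2208·0.110875 − 15.5276·0.0323654)/(8.69318)] = 2.044·0.748892 = 1.53074 g/L.

1.531 g/L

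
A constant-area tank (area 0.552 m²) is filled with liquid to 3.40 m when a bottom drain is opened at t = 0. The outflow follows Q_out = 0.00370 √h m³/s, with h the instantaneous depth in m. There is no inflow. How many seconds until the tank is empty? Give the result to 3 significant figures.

550 s

A dh/dt = −Q_out = −0.00370 √h.
∫ h^(−1/2) dh = −(0.00370/A) ∫ dt, giving 2√h = 2√h₀ − (0.00370/A) t.
Set h = 0: 2√h₀ = (0.00370/A) t_empty ⇒ t_empty = 2A√h₀/0.00370.
t_empty = 2·0.552·√3.40/0.00370 = 1.1040·1.8439/0.00370 = 550.18 s.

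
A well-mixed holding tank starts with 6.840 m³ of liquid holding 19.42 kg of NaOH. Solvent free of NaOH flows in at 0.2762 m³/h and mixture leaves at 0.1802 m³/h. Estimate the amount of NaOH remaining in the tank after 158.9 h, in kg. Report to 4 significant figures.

Total volume: dV/dt = Q_in − Q_out = 0.0960000 m³/h, so V(t) = 6.840 + 0.0960000 t and V(158.9) = 22.0944 m³.
No NaOH enters, so dm/dt = −Q_out · (m/V).
Separate: dm/m = −Q_out dt/V(t) ⇒ ln(m/m₀) = −(Q_out/(Q_in−Q_out)) ln(V/V₀).
m = m₀ (V₀/V)^(Q_out/(Q_in−Q_out)) = 19.42 × (6.840/22.0944)^(1.87708) = 2.14976 kg.

2.150 kg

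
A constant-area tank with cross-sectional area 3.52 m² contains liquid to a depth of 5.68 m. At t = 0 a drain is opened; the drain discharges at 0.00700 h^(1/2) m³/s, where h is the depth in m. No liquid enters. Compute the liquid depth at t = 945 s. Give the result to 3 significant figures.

Mass balance (ρ constant): A dh/dt = −0.00700 √h.
This is separable: 2 d(√h)/dt = −0.00700/A, so √h = √h₀ − (0.00700/(2A)) t.
√h = √5.68 − 0.00700·945/(2·3.52) = 2.3833 − 0.93963 = 1.4436.
h = 1.4436² = 2.0841 m.

2.08 m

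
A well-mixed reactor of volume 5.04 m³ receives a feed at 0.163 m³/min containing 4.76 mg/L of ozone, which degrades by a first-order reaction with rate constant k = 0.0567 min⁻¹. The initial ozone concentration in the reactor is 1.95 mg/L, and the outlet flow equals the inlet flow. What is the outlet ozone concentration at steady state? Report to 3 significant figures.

Accumulation = in − out − consumed: V dC/dt = Q C_in − Q C − k V C.
Steady state (dC/dt = 0): C_ss = Q C_in/(Q + kV) = C_in/(1 + kV/Q).
C_ss = 0.163·4.76/(0.163 + 0.0567·5.04) = 0.77588/0.44877 = 1.7289 mg/L.

1.73 mg/L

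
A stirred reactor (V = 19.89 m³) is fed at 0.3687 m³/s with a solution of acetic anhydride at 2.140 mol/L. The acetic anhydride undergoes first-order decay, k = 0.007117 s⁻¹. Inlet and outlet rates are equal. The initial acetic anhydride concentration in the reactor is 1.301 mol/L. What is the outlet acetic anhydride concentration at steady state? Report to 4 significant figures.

1.546 mol/L

V dC/dt = Q(C_in − C) − k V C.
At steady state: 0 = Q C_in − (Q + kV) C_ss, so C_ss = Q C_in/(Q + kV).
C_ss = 0.3687·2.140/(0.3687 + 0.007117·19.89) = 0.789018/0.510257 = 1.54631 mol/L.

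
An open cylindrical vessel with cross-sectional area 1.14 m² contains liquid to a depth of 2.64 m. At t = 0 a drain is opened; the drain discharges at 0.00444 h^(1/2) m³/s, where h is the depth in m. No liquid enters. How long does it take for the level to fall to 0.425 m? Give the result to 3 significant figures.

Accumulation of liquid (constant cross-section A): A dh/dt = −0.00444 √h.
Separate and integrate: 2(√h − √h₀) = −(0.00444/A) t.
t = 2A(√h₀ − √h)/0.00444 = 2·1.14·(√2.64 − √0.425)/0.00444
  = 2.2800 × (1.6248 − 0.65192) / 0.00444 = 499.59 s.

500 s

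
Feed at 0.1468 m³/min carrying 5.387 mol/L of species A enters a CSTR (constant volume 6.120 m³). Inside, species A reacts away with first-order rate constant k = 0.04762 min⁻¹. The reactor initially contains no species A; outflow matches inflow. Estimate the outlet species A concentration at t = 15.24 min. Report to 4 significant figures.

V dC/dt = Q(C_in − C) − k V C.
This is linear with rate a = Q/V + k = 0.0716069 min⁻¹.
C_ss = Q C_in/(Q + kV) = 1.80454 mol/L; C(t) = C_ss + (C₀ − C_ss) e^(−a t).
C(15.24) = 1.80454 + (-1.80454)·e^(−0.0716069·15.24) = 1.80454 + (-1.80454)·0.335783 = 1.19861 mol/L.

1.199 mol/L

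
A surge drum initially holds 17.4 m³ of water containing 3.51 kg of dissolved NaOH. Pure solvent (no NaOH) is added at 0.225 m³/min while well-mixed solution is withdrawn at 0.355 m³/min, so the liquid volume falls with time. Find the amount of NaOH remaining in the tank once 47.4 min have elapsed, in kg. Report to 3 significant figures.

1.06 kg

Total volume: dV/dt = Q_in − Q_out = -0.13000 m³/min, so V(t) = 17.4 − 0.13000 t and V(47.4) = 11.238 m³.
No NaOH enters, so dm/dt = −Q_out · (m/V).
dm/m = −Q_out dt/(V₀ − 0.13000 t); integrating gives ln(m/m₀) = −(Q_out/(Q_in−Q_out)) ln(V/V₀).
m = m₀ (V₀/V)^(Q_out/(Q_in−Q_out)) = 3.51 × (17.4/11.238)^(-2.7308) = 1.0638 kg.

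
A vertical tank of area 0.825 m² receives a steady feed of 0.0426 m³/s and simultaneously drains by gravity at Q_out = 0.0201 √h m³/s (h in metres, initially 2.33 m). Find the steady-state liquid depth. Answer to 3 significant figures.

Accumulation of liquid (constant cross-section A): A dh/dt = Q_in − 0.0201 √h. At steady state dh/dt = 0:
Q_in = 0.0201 √h_ss ⇒ √h_ss = 0.0426/0.0201 = 2.1194.
h_ss = 2.1194² = 4.4919 m. (Since h₀ = 2.33 m < h_ss, the level will rise toward this value.)

4.49 m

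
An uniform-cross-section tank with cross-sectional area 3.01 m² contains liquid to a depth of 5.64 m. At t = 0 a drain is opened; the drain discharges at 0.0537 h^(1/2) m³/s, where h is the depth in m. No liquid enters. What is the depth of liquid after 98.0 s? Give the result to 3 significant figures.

Unsteady balance on liquid volume: A dh/dt = −0.0537 √h.
Separate and integrate: 2(√h − √h₀) = −(0.0537/A) t.
√h = √5.64 − 0.0537·98.0/(2·3.01) = 2.3749 − 0.87419 = 1.5007.
h = 1.5007² = 2.2520 m.

2.25 m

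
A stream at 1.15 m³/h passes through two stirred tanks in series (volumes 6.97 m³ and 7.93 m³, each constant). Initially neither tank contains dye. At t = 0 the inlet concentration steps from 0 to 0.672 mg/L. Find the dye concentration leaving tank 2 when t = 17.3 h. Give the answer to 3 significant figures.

0.501 mg/L

Species balance on tank i: dCᵢ/dt = (Cᵢ₋₁ − Cᵢ)/τᵢ with τᵢ = Vᵢ/Q.
τ₁ = 6.97/1.15 = 6.0609 h; τ₂ = 7.93/1.15 = 6.8957 h.
Solving the cascade with C₁(0)=C₂(0)=0 gives C₂(t) = C_in[1 − (τ₁ e^(−t/τ₁) − τ₂ e^(−t/τ₂))/(τ₁ − τ₂)].
At t = 17.3: e^(−t/τ₁) = 0.057592, e^(−t/τ₂) = 0.081364.
C₂ = 0.672·[1 − (6.0609·0.057592 − 6.8957·0.081364)/(-0.83478)] = 0.672·0.74604 = 0.50134 mg/L.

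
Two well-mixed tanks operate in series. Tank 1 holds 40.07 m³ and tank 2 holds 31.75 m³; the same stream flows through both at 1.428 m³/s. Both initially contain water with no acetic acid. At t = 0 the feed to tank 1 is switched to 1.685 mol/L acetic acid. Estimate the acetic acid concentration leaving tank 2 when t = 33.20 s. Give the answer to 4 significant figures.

0.6438 mol/L

Species balance on tank i: dCᵢ/dt = (Cᵢ₋₁ − Cᵢ)/τᵢ with τᵢ = Vᵢ/Q.
τ₁ = 40.07/1.428 = 28.0602 s; τ₂ = 31.75/1.428 = 22.2339 s.
Solving the cascade with C₁(0)=C₂(0)=0 gives C₂(t) = C_in[1 − (τ₁ e^(−t/τ₁) − τ₂ e^(−t/τ₂))/(τ₁ − τ₂)].
At t = 33.20: e^(−t/τ₁) = 0.306306, e^(−t/τ₂) = 0.224649.
C₂ = 1.685·[1 − (28.0602·0.306306 − 22.2339·0.224649)/(5.82633)] = 1.685·0.382081 = 0.643806 mol/L.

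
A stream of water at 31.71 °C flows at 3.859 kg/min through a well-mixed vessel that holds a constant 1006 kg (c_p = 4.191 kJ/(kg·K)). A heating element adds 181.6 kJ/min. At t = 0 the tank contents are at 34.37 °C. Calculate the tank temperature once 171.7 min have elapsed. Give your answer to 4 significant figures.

M c_p dT/dt = ṁ c_p (T_in − T) + Q̇.
Rearrange: dT/dt = (T_ss − T)/τ with τ = M/ṁ = 260.689 min and T_ss = T_in + Q̇/(ṁ c_p) = 42.9385 °C.
Integrating: T(t) = T_ss + (T₀ − T_ss) e^(−t/τ).
T(171.7) = 42.9385 + (-8.56854)·e^(−171.7/260.689) = 42.9385 + (-8.56854)·0.517556 = 38.5038 °C.

38.50 °C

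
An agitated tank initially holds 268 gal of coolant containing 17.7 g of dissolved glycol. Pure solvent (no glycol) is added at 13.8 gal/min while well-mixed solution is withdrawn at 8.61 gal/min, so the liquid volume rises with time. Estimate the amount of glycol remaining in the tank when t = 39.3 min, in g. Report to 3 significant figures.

6.92 g

Let m(t) be the amount of glycol. Volume: V(t) = V₀ + (Q_in − Q_out) t = 268 + 5.1900 t; V(39.3) = 471.97 gal.
No glycol enters, so dm/dt = −Q_out · (m/V).
dm/m = −Q_out dt/(V₀ + 5.1900 t); integrating gives ln(m/m₀) = −(Q_out/(Q_in−Q_out)) ln(V/V₀).
m = m₀ (V₀/V)^(Q_out/(Q_in−Q_out)) = 17.7 × (268/471.97)^(1.6590) = 6.9221 g.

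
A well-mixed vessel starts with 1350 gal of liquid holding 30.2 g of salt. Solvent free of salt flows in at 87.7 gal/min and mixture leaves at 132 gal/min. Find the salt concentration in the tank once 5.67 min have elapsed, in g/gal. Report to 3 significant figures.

0.0149 g/gal

Total volume: dV/dt = Q_in − Q_out = -44.300 gal/min, so V(t) = 1350 − 44.300 t and V(5.67) = 1098.8 gal.
No salt enters, so dm/dt = −Q_out · (m/V).
Separate: dm/m = −Q_out dt/V(t) ⇒ ln(m/m₀) = −(Q_out/(Q_in−Q_out)) ln(V/V₀).
m = m₀ (V₀/V)^(Q_out/(Q_in−Q_out)) = 30.2 × (1350/1098.8)^(-2.9797) = 16.353 g.
C = m/V = 16.353/1098.8 = 0.014882 g/gal.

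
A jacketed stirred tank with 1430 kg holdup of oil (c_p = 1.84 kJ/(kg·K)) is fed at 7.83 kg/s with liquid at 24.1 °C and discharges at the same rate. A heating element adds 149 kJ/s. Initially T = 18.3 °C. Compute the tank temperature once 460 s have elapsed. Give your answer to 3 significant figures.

33.1 °C

Heat balance on the well-mixed liquid: M c_p dT/dt = ṁ c_p (T_in − T) + 149.
τ = M/ṁ = 182.63 s; T_ss = T_in + Q̇/(ṁ c_p) = 24.1 + 149/(7.83·1.84) = 34.442 °C.
Integrating: T(t) = T_ss + (T₀ − T_ss) e^(−t/τ).
T(460) = 34.442 + (-16.142)·e^(−460/182.63) = 34.442 + (-16.142)·0.080561 = 33.142 °C.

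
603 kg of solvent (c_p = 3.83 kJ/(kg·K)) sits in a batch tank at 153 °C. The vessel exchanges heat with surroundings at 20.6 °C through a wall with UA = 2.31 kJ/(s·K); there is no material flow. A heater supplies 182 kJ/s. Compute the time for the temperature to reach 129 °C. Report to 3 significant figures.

593 s

M c_p dT/dt = −UA(T − T_amb) + Q̇.
τ = M c_p/UA = 999.78 s; T_ss = T_amb + Q̇/UA = 20.6 + 182/2.31 = 99.388 °C.
T(t) = T_ss + (T₀ − T_ss)e^(−t/τ); set T = 129:
t = −τ ln[(T − T_ss)/(T₀ − T_ss)] = −999.78 · ln(0.55234) = 593.46 s.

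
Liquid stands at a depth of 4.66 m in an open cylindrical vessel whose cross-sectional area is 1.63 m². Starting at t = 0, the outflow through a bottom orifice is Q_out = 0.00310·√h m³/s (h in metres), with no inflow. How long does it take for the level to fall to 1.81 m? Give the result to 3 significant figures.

A dh/dt = −Q_out = −0.00310 √h.
This is separable: 2 d(√h)/dt = −0.00310/A, so √h = √h₀ − (0.00310/(2A)) t.
t = 2A(√h₀ − √h)/0.00310 = 2·1.63·(√4.66 − √1.81)/0.00310
  = 3.2600 × (2.1587 − 1.3454) / 0.00310 = 855.32 s.

855 s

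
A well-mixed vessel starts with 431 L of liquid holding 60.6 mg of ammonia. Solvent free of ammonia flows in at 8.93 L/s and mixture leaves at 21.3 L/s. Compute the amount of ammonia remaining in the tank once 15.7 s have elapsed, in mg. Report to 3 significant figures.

21.6 mg

Let m(t) be the amount of ammonia. Volume: V(t) = V₀ + (Q_in − Q_out) t = 431 − 12.370 t; V(15.7) = 236.79 L.
No ammonia enters, so dm/dt = −Q_out · (m/V).
Separate: dm/m = −Q_out dt/V(t) ⇒ ln(m/m₀) = −(Q_out/(Q_in−Q_out)) ln(V/V₀).
m = m₀ (V₀/V)^(Q_out/(Q_in−Q_out)) = 60.6 × (431/236.79)^(-1.7219) = 21.606 mg.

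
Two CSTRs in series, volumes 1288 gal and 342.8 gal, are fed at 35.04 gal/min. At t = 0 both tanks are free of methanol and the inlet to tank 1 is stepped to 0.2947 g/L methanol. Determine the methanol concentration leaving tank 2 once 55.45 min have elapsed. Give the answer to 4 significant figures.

Time constants: τᵢ = Vᵢ/Q for each well-mixed tank.
τ₁ = 1288/35.04 = 36.7580 min; τ₂ = 342.8/35.04 = 9.78311 min.
Tank 1: C₁ = C_in(1 − e^(−t/τ₁)). Tank 2 (τ₁ ≠ τ₂): C₂ = C_in[1 − (τ₁ e^(−t/τ₁) − τ₂ e^(−t/τ₂))/(τ₁ − τ₂)].
At t = 55.45: e^(−t/τ₁) = 0.221238, e^(−t/τ₂) = 0.00345499.
C₂ = 0.2947·[1 − (36.7580·0.221238 − 9.78311·0.00345499)/(26.9749)] = 0.2947·0.699777 = 0.206224 g/L.

0.2062 g/L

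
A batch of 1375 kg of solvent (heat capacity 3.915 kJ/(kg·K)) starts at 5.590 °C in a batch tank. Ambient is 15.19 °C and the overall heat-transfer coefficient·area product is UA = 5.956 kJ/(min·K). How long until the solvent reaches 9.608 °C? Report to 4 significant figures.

Heat balance on the well-mixed liquid: M c_p dT/dt = −UA(T − T_amb).
τ = M c_p/UA = 903.815 min; T_ss = T_amb = 15.1900 °C.
T(t) = T_ss + (T₀ − T_ss)e^(−t/τ); set T = 9.608:
t = −τ ln[(T − T_ss)/(T₀ − T_ss)] = −903.815 · ln(0.581458) = 490.063 min.

490.1 min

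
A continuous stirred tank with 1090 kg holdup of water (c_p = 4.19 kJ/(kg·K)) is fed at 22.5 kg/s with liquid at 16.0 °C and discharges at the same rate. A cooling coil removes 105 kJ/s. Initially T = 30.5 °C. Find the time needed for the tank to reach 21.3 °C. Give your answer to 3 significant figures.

Heat balance on the well-mixed liquid: M c_p dT/dt = ṁ c_p (T_in − T) − 105.
τ = M/ṁ = 48.444 s; T_ss = T_in − Q̇/(ṁ c_p) = 14.886 °C.
T(t) = T_ss + (T₀ − T_ss) e^(−t/τ). Set T = 21.3:
e^(−t/τ) = (21.3 − 14.886)/(30.5 − 14.886) = 0.41078
t = −48.444 · ln(0.41078) = 43.101 s.

43.1 s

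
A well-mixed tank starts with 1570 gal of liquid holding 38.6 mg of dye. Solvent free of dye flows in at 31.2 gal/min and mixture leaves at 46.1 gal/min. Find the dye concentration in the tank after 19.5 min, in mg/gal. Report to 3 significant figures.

Total volume: dV/dt = Q_in − Q_out = -14.900 gal/min, so V(t) = 1570 − 14.900 t and V(19.5) = 1279.4 gal.
Species balance (pure solvent in): dm/dt = −Q_out · m/V(t).
dm/m = −Q_out dt/(V₀ − 14.900 t); integrating gives ln(m/m₀) = −(Q_out/(Q_in−Q_out)) ln(V/V₀).
m = m₀ (V₀/V)^(Q_out/(Q_in−Q_out)) = 38.6 × (1570/1279.4)^(-3.0940) = 20.493 mg.
C = m/V = 20.493/1279.4 = 0.016017 mg/gal.

0.0160 mg/gal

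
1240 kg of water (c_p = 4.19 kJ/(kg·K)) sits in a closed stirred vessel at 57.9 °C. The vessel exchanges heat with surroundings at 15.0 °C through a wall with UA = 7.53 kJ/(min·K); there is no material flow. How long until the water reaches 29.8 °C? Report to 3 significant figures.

M c_p dT/dt = −UA(T − T_amb).
τ = M c_p/UA = 689.99 min; T_ss = T_amb = 15.000 °C.
T(t) = T_ss + (T₀ − T_ss)e^(−t/τ); set T = 29.8:
t = −τ ln[(T − T_ss)/(T₀ − T_ss)] = −689.99 · ln(0.34499) = 734.31 min.

734 min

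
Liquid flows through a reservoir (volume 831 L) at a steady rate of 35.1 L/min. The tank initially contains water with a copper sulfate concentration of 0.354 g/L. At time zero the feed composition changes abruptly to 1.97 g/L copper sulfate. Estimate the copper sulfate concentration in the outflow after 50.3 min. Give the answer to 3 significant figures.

1.78 g/L

Accumulation = in − out for the solute gives V dC/dt = Q(C_in − C).
Rewrite as dC/dt + C/τ = C_in/τ, τ = V/Q = 23.675 min.
This is linear first-order; C(t) = C_in + (C₀ − C_in) e^(−t/τ).
C(50.3) = 1.97 + (0.354 − 1.97)·e^(−50.3/23.675) = 1.97 + (-1.6160)·0.11948 = 1.7769 g/L.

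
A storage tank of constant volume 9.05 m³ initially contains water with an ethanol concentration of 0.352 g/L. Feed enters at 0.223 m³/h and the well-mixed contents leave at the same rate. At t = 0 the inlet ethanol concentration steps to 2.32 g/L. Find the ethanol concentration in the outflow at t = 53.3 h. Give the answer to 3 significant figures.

Species balance on the tank: V dC/dt = Q(C_in − C).
So dC/dt = (C_in − C)/τ with τ = V/Q = 9.05/0.223 = 40.583 h.
This is linear first-order; C(t) = C_in + (C₀ − C_in) e^(−t/τ).
C(53.3) = 2.32 + (0.352 − 2.32)·e^(−53.3/40.583) = 2.32 + (-1.9680)·0.26892 = 1.7908 g/L.

1.79 g/L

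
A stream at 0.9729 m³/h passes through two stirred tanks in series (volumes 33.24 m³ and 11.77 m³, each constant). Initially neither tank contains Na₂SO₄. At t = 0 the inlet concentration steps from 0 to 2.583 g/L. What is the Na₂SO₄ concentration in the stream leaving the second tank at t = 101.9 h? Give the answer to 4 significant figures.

2.381 g/L

Time constants: τᵢ = Vᵢ/Q for each well-mixed tank.
τ₁ = 33.24/0.9729 = 34.1659 h; τ₂ = 11.77/0.9729 = 12.0979 h.
Solving the cascade with C₁(0)=C₂(0)=0 gives C₂(t) = C_in[1 − (τ₁ e^(−t/τ₁) − τ₂ e^(−t/τ₂))/(τ₁ − τ₂)].
At t = 101.9: e^(−t/τ₁) = 0.0506657, e^(−t/τ₂) = 0.000219758.
C₂ = 2.583·[1 − (34.1659·0.0506657 − 12.0979·0.000219758)/(22.0680)] = 2.583·0.921680 = 2.38070 g/L.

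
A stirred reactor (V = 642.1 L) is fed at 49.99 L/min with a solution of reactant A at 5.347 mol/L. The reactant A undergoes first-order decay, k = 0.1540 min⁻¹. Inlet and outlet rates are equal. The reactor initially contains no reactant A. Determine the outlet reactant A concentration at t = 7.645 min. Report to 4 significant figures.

V dC/dt = Q(C_in − C) − k V C.
dC/dt = (Q/V) C_in − (Q/V + k) C; effective rate a = Q/V + k = 0.0778539 + 0.1540 = 0.231854 min⁻¹.
C_ss = Q C_in/(Q + kV) = 1.79546 mol/L; C(t) = C_ss + (C₀ − C_ss) e^(−a t).
C(7.645) = 1.79546 + (-1.79546)·e^(−0.231854·7.645) = 1.79546 + (-1.79546)·0.169904 = 1.49041 mol/L.

1.490 mol/L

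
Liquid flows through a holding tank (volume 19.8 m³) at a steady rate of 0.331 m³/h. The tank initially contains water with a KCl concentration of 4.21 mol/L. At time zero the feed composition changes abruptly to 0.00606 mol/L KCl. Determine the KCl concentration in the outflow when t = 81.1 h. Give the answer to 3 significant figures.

Accumulation = in − out for the solute gives V dC/dt = Q(C_in − C).
Time constant τ = V/Q = 19.8/0.331 = 59.819 h.
Integrating: C(t) = C_in + (C₀ − C_in) e^(−t/τ).
C(81.1) = 0.00606 + (4.21 − 0.00606)·e^(−81.1/59.819) = 0.00606 + (4.2039)·0.25775 = 1.0896 mol/L.

1.09 mol/L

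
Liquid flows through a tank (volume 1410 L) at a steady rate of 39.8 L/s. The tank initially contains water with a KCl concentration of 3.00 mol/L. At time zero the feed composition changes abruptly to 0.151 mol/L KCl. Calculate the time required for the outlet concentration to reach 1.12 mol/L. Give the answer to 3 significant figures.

Unsteady species balance (constant V, well mixed): V dC/dt = Q(C_in − C), so τ = V/Q = 35.427 s.
C(t) = C_in + (C₀ − C_in) e^(−t/τ). Set C = 1.12 and solve for t:
e^(−t/τ) = (C − C_in)/(C₀ − C_in) = (1.12 − 0.151)/(3.00 − 0.151) = 0.34012
t = −τ ln(…) = 35.427 × 1.0785 = 38.207 s.

38.2 s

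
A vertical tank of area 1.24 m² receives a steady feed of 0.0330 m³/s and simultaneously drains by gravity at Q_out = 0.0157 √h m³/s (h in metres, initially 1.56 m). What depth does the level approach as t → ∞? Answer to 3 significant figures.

4.42 m

A dh/dt = Q_in − 0.0157 √h. Steady state requires inflow = outflow:
Q_in = 0.0157 √h_ss ⇒ √h_ss = 0.0330/0.0157 = 2.1019.
h_ss = 2.1019² = 4.4180 m. (Since h₀ = 1.56 m < h_ss, the level will rise toward this value.)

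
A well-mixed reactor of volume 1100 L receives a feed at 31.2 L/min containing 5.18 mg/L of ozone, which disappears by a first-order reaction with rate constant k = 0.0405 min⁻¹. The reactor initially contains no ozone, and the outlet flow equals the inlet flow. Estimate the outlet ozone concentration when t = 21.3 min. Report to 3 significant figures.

V dC/dt = Q(C_in − C) − k V C.
dC/dt = (Q/V) C_in − (Q/V + k) C; effective rate a = Q/V + k = 0.028364 + 0.0405 = 0.068864 min⁻¹.
C_ss = Q C_in/(Q + kV) = 2.1335 mg/L; C(t) = C_ss + (C₀ − C_ss) e^(−a t).
C(21.3) = 2.1335 + (-2.1335)·e^(−0.068864·21.3) = 2.1335 + (-2.1335)·0.23066 = 1.6414 mg/L.

1.64 mg/L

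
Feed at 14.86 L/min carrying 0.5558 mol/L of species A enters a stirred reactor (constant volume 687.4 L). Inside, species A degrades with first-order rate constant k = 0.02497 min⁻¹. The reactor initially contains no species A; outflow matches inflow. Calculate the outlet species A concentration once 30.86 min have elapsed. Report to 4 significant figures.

Accumulation = in − out − consumed: V dC/dt = Q C_in − Q C − k V C.
dC/dt = (Q/V) C_in − (Q/V + k) C; effective rate a = Q/V + k = 0.0216177 + 0.02497 = 0.0465877 min⁻¹.
C_ss = Q C_in/(Q + kV) = 0.257903 mol/L; C(t) = C_ss + (C₀ − C_ss) e^(−a t).
C(30.86) = 0.257903 + (-0.257903)·e^(−0.0465877·30.86) = 0.257903 + (-0.257903)·0.237474 = 0.196658 mol/L.

0.1967 mol/L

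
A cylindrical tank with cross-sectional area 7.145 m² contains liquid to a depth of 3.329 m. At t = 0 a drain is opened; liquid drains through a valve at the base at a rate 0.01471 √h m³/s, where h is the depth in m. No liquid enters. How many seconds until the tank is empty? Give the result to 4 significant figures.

With no inflow, A dh/dt = −0.01471 √h.
∫ h^(−1/2) dh = −(0.01471/A) ∫ dt, giving 2√h = 2√h₀ − (0.01471/A) t.
Set h = 0: 2√h₀ = (0.01471/A) t_empty ⇒ t_empty = 2A√h₀/0.01471.
t_empty = 2·7.145·√3.329/0.01471 = 14.2900·1.82455/0.01471 = 1772.46 s.

1772 s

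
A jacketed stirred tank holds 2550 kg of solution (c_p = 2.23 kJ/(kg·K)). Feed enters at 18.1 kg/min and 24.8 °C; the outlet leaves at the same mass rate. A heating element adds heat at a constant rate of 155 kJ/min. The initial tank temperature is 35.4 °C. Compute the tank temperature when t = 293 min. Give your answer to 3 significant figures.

29.5 °C

M c_p dT/dt = ṁ c_p (T_in − T) + Q̇.
τ = M/ṁ = 140.88 min; T_ss = T_in + Q̇/(ṁ c_p) = 24.8 + 155/(18.1·2.23) = 28.640 °C.
Solution: T(t) = T_ss + (T₀ − T_ss) e^(−t/τ).
T(293) = 28.640 + (6.7598)·e^(−293/140.88) = 28.640 + (6.7598)·0.12496 = 29.485 °C.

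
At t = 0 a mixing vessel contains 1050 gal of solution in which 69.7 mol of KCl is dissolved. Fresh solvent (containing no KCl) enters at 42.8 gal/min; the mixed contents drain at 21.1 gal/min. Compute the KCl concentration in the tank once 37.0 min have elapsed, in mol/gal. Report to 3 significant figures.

Total volume: dV/dt = Q_in − Q_out = 21.700 gal/min, so V(t) = 1050 + 21.700 t and V(37.0) = 1852.9 gal.
Solute balance: dm/dt = 0 − Q_out C = −Q_out m/V(t).
Separate: dm/m = −Q_out dt/V(t) ⇒ ln(m/m₀) = −(Q_out/(Q_in−Q_out)) ln(V/V₀).
m = m₀ (V₀/V)^(Q_out/(Q_in−Q_out)) = 69.7 × (1050/1852.9)^(0.97235) = 40.123 mol.
C = m/V = 40.123/1852.9 = 0.021654 mol/gal.

0.0217 mol/gal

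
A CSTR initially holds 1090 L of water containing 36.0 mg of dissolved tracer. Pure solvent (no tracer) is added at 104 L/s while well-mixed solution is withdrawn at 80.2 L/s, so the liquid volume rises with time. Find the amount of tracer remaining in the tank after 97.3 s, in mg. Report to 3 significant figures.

Total volume: dV/dt = Q_in − Q_out = 23.800 L/s, so V(t) = 1090 + 23.800 t and V(97.3) = 3405.7 L.
Solute balance: dm/dt = 0 − Q_out C = −Q_out m/V(t).
dm/m = −Q_out dt/(V₀ + 23.800 t); integrating gives ln(m/m₀) = −(Q_out/(Q_in−Q_out)) ln(V/V₀).
m = m₀ (V₀/V)^(Q_out/(Q_in−Q_out)) = 36.0 × (1090/3405.7)^(3.3697) = 0.77447 mg.

0.774 mg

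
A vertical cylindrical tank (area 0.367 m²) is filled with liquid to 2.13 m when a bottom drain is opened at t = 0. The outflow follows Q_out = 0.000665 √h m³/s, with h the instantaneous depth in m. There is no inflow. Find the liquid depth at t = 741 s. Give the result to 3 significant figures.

0.621 m

Volume balance on the tank: A dh/dt = −0.000665 √h.
Separate and integrate: 2(√h − √h₀) = −(0.000665/A) t.
√h = √2.13 − 0.000665·741/(2·0.367) = 1.4595 − 0.67134 = 0.78811.
h = 0.78811² = 0.62112 m.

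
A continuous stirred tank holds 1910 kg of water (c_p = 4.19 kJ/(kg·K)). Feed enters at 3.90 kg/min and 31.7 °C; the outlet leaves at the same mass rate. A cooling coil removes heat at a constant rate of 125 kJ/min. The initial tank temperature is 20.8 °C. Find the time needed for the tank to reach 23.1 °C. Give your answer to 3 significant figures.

First-law balance (no shaft work): M c_p dT/dt = ṁ c_p (T_in − T) − 125.
τ = M/ṁ = 489.74 min; T_ss = T_in − Q̇/(ṁ c_p) = 24.051 °C.
T(t) = T_ss + (T₀ − T_ss) e^(−t/τ). Set T = 23.1:
e^(−t/τ) = (23.1 − 24.051)/(20.8 − 24.051) = 0.29242
t = −489.74 · ln(0.29242) = 602.17 min.

602 min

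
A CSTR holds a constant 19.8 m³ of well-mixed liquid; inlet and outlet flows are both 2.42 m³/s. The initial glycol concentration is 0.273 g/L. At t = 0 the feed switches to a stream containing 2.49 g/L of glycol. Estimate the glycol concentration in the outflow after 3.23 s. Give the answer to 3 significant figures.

0.996 g/L

Unsteady species balance (constant V, well mixed): V dC/dt = Q(C_in − C).
So dC/dt = (C_in − C)/τ with τ = V/Q = 19.8/2.42 = 8.1818 s.
Integrating: C(t) = C_in + (C₀ − C_in) e^(−t/τ).
C(3.23) = 2.49 + (0.273 − 2.49)·e^(−3.23/8.1818) = 2.49 + (-2.2170)·0.67383 = 0.99612 g/L.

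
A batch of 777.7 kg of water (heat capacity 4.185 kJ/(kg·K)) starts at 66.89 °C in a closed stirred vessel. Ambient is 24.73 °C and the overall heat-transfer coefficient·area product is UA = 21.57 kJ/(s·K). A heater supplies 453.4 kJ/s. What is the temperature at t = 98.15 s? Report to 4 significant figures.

56.78 °C

M c_p dT/dt = −UA(T − T_amb) + Q̇.
dT/dt = (T_ss − T)/τ with T_ss = T_amb + Q̇/UA = 24.73 + 453.4/21.57 = 45.7499 °C, τ = M c_p/UA = 777.7·4.185/21.57 = 150.889 s.
Solution: T(t) = T_ss + (T₀ − T_ss) e^(−t/τ).
T(98.15) = 45.7499 + (21.1401)·0.521796 = 56.7807 °C.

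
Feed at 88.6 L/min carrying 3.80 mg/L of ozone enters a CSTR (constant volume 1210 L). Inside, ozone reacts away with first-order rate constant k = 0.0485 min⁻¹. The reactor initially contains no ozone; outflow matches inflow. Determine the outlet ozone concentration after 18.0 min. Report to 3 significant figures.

2.03 mg/L

Accumulation = in − out − consumed: V dC/dt = Q C_in − Q C − k V C.
This is linear with rate a = Q/V + k = 0.12172 min⁻¹.
C_ss = Q C_in/(Q + kV) = 2.2859 mg/L; C(t) = C_ss + (C₀ − C_ss) e^(−a t).
C(18.0) = 2.2859 + (-2.2859)·e^(−0.12172·18.0) = 2.2859 + (-2.2859)·0.11180 = 2.0303 mg/L.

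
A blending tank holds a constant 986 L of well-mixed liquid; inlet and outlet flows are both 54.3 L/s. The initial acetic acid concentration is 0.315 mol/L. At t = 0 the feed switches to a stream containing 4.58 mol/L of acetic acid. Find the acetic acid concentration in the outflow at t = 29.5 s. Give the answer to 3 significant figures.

3.74 mol/L

Species balance on the tank: V dC/dt = Q(C_in − C).
Rewrite as dC/dt + C/τ = C_in/τ, τ = V/Q = 18.158 s.
This is linear first-order; C(t) = C_in + (C₀ − C_in) e^(−t/τ).
C(29.5) = 4.58 + (0.315 − 4.58)·e^(−29.5/18.158) = 4.58 + (-4.2650)·0.19699 = 3.7398 mol/L.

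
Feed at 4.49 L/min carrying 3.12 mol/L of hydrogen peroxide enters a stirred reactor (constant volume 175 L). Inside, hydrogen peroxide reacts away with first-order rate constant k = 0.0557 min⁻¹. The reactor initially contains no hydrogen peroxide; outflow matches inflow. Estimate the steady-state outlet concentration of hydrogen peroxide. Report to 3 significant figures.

0.984 mol/L

Accumulation = in − out − consumed: V dC/dt = Q C_in − Q C − k V C.
At steady state: 0 = Q C_in − (Q + kV) C_ss, so C_ss = Q C_in/(Q + kV).
C_ss = 4.49·3.12/(4.49 + 0.0557·175) = 14.009/14.238 = 0.98394 mol/L.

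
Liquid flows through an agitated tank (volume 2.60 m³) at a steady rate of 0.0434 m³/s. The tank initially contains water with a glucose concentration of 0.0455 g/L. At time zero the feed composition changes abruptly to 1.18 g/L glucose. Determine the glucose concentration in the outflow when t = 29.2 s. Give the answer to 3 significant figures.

Mass balance on the solute (V constant): V dC/dt = Q(C_in − C).
So dC/dt = (C_in − C)/τ with τ = V/Q = 2.60/0.0434 = 59.908 s.
This is linear first-order; C(t) = C_in + (C₀ − C_in) e^(−t/τ).
C(29.2) = 1.18 + (0.0455 − 1.18)·e^(−29.2/59.908) = 1.18 + (-1.1345)·0.61421 = 0.48318 g/L.

0.483 g/L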